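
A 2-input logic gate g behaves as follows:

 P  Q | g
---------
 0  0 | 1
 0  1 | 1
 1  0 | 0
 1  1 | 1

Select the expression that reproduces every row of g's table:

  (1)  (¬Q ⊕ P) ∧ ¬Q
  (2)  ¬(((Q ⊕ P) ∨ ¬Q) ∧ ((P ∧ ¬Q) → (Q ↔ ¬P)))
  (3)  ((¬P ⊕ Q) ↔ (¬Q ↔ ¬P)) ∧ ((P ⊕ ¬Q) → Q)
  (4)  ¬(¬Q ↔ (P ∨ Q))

4

(1): at (0,1) it gives 0, but g = 1 — eliminated.
(2): at (0,0) it gives 0, but g = 1 — eliminated.
(3): at (0,0) it gives 0, but g = 1 — eliminated.
That leaves (4). Evaluating it on every row reproduces the table of g exactly.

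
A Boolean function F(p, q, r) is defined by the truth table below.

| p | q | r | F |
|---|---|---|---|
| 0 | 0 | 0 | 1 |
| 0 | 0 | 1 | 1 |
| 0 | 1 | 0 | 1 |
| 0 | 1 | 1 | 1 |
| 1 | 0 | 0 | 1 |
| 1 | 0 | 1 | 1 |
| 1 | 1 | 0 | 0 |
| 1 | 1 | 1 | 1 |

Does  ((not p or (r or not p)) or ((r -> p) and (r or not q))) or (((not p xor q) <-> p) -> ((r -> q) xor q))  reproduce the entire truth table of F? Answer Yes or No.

Yes

Test each input against both F and the formula:
  p=0, q=0, r=0: formula gives 1, F = 1 ✓
  p=0, q=0, r=1: formula gives 1, F = 1 ✓
  p=0, q=1, r=0: formula gives 1, F = 1 ✓
  p=0, q=1, r=1: formula gives 1, F = 1 ✓
  p=1, q=0, r=0: formula gives 1, F = 1 ✓
  … (the remaining 3 rows also agree.)
No disagreement on any input; they are logically equivalent.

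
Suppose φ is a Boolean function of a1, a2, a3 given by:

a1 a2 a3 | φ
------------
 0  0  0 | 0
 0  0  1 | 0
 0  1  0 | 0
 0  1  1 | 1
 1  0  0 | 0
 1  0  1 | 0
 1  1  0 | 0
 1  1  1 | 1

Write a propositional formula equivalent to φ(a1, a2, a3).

Collect the rows where φ=1 — (0,1,1), (1,1,1) — and write one minterm per row: ¬a1·a2·a3, a1·a2·a3. Their union (logical OR) reproduces the table exactly.

φ(a1, a2, a3) = ((¬a1 ∧ a2) ∧ a3) ∨ ((a1 ∧ a2) ∧ a3)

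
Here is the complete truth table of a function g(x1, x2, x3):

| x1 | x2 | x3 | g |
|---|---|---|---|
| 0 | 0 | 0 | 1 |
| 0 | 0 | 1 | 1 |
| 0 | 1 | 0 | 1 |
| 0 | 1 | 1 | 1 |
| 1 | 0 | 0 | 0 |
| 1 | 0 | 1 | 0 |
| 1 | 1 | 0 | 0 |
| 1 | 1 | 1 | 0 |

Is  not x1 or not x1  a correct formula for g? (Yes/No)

Evaluate not x1 or not x1 on each row and compare to g:
  x1=0, x2=0, x3=0: formula gives 1, g = 1 ✓
  x1=0, x2=0, x3=1: formula gives 1, g = 1 ✓
  x1=0, x2=1, x3=0: formula gives 1, g = 1 ✓
  x1=0, x2=1, x3=1: formula gives 1, g = 1 ✓
  x1=1, x2=0, x3=0: formula gives 0, g = 0 ✓
  …and likewise for the remaining 3 rows.
Every row agrees, so the formula is equivalent.

Yes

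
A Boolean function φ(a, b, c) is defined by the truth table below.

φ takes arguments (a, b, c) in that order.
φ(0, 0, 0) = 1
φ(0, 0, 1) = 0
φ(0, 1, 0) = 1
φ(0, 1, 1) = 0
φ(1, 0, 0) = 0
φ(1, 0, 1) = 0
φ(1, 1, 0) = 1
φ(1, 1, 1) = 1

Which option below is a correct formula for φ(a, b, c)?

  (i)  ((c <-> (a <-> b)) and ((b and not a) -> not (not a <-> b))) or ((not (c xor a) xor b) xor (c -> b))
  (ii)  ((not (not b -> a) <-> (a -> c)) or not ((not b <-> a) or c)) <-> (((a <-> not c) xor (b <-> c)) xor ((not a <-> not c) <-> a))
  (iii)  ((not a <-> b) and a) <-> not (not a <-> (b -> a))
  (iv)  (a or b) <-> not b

ii

(i) fails at (0,0,0): the formula yields 0, φ is 1.
(iii) fails at (0,0,1): the formula yields 1, φ is 0.
(iv) fails at (0,0,0): the formula yields 0, φ is 1.
Only (ii) survives; checking it on all 8 rows confirms it matches φ.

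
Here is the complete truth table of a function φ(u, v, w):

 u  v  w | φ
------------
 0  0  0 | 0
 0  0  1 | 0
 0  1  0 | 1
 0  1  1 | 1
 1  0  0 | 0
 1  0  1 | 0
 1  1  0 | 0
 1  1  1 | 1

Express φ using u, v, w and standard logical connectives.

Collect the rows where φ=1 — (0,1,0), (0,1,1), (1,1,1) — and write one minterm per row: ¬u·v·¬w, ¬u·v·w, u·v·w. Their union (logical OR) reproduces the table exactly.

φ(u, v, w) = (((¬u ∧ v) ∧ ¬w) ∨ ((¬u ∧ v) ∧ w)) ∨ ((u ∧ v) ∧ w)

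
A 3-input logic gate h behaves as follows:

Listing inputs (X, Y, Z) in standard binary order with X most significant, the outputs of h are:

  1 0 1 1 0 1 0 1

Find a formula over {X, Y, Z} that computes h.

h(X, Y, Z) = not ((((not X and not Y) and Z) or ((X and not Y) and not Z)) or ((X and Y) and not Z))

h is 0 on only 3 rows — (0,0,1), (1,0,0), (1,1,0). Writing each as a minterm (¬X·¬Y·Z, X·¬Y·¬Z, X·Y·¬Z) and OR-ing them characterizes exactly where h=0, so h is the negation of that disjunction.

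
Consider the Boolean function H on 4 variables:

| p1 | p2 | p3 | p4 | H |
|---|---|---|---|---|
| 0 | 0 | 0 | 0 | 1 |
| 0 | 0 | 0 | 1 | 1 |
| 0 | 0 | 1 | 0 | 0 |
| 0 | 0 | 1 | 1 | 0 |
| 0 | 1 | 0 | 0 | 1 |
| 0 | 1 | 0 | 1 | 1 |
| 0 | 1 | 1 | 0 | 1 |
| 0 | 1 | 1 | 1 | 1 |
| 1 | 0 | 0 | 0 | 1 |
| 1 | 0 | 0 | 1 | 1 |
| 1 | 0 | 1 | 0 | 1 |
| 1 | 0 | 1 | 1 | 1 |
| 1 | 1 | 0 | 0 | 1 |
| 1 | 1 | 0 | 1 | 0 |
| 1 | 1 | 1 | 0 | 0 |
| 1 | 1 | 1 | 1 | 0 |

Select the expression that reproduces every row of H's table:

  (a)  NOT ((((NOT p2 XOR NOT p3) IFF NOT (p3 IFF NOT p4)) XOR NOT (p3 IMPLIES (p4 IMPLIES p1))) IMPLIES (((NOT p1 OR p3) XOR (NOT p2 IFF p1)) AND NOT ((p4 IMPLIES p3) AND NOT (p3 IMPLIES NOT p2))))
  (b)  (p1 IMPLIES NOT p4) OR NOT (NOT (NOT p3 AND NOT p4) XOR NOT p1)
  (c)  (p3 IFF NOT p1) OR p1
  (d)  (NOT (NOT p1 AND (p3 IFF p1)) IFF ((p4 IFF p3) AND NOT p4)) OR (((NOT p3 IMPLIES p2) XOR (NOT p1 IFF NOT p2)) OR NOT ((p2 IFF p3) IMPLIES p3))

d

(a): at (0,0,0,0) it gives 0, but H = 1 — eliminated.
(b): at (0,0,1,0) it gives 1, but H = 0 — eliminated.
(c): at (0,0,0,0) it gives 0, but H = 1 — eliminated.
Only (d) survives; checking it on all 16 rows confirms it matches H.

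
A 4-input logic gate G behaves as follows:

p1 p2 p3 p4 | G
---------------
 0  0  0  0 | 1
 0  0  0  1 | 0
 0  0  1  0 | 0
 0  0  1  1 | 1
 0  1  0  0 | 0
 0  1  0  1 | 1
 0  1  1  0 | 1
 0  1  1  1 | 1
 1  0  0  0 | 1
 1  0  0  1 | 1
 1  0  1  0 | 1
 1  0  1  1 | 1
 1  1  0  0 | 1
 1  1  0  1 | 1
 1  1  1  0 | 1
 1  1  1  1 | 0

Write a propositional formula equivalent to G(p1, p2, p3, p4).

G(p1, p2, p3, p4) = not ((((((not p1 and not p2) and not p3) and p4) or (((not p1 and not p2) and p3) and not p4)) or (((not p1 and p2) and not p3) and not p4)) or (((p1 and p2) and p3) and p4))

G is 0 on only 4 rows — (0,0,0,1), (0,0,1,0), (0,1,0,0), (1,1,1,1). Writing each as a minterm (¬p1·¬p2·¬p3·p4, ¬p1·¬p2·p3·¬p4, ¬p1·p2·¬p3·¬p4, p1·p2·p3·p4) and OR-ing them characterizes exactly where G=0, so G is the negation of that disjunction.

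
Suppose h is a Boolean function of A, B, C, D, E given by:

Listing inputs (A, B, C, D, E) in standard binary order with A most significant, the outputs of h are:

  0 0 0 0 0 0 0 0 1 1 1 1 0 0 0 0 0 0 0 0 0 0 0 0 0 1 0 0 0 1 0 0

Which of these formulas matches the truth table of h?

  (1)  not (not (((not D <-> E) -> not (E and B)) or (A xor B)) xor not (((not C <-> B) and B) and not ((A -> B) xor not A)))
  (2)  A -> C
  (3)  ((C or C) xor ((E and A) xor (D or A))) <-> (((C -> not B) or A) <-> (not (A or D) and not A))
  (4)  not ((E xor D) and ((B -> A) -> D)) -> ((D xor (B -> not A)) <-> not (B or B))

(2): at (0,0,0,0,0) it gives 1, but h = 0 — eliminated.
(3): at (0,0,1,0,0) it gives 1, but h = 0 — eliminated.
(4): at (0,0,0,0,0) it gives 1, but h = 0 — eliminated.
(1) is the remaining candidate, and it agrees with h on all 32 inputs.

1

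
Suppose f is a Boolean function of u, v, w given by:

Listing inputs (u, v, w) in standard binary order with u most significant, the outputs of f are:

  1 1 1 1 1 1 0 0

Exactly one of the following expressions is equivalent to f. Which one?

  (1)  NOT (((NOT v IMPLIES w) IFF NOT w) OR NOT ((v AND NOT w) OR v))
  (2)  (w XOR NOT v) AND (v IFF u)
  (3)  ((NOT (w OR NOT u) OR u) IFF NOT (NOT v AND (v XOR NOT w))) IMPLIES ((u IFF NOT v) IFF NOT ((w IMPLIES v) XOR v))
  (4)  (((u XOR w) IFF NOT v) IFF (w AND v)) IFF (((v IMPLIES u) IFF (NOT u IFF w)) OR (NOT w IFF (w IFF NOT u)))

(1): at (0,0,0) it gives 0, but f = 1 — eliminated.
(2): at (0,0,1) it gives 0, but f = 1 — eliminated.
(4): at (0,0,0) it gives 0, but f = 1 — eliminated.
That leaves (3). Evaluating it on every row reproduces the table of f exactly.

3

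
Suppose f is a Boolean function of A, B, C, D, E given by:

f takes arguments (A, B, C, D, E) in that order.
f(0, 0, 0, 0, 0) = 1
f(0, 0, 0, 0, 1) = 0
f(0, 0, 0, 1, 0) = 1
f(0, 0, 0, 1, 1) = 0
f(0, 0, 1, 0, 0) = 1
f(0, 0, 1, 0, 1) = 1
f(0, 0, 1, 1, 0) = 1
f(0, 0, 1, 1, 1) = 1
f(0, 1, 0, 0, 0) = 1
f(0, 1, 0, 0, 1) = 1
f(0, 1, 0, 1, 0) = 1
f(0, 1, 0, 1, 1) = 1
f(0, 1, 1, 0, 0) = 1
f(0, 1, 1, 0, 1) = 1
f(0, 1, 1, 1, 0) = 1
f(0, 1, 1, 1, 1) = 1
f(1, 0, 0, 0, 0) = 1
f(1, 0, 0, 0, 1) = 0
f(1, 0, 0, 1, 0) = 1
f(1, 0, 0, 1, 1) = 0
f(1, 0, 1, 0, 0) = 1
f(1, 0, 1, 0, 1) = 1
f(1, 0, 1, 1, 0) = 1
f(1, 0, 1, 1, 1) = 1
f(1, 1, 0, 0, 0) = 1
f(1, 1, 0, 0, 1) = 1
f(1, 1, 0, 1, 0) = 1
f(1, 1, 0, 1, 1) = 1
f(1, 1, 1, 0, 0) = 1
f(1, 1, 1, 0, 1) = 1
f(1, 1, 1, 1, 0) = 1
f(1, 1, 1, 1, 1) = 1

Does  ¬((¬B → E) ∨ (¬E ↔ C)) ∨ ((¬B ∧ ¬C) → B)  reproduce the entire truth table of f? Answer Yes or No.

Yes

Test each input against both f and the formula:
  A=0, B=0, C=0, D=0, E=0: formula gives 1, f = 1 ✓
  A=0, B=0, C=0, D=0, E=1: formula gives 0, f = 0 ✓
  A=0, B=0, C=0, D=1, E=0: formula gives 1, f = 1 ✓
  A=0, B=0, C=0, D=1, E=1: formula gives 0, f = 0 ✓
  …and likewise for the remaining 28 rows.
Every row agrees, so the formula is equivalent.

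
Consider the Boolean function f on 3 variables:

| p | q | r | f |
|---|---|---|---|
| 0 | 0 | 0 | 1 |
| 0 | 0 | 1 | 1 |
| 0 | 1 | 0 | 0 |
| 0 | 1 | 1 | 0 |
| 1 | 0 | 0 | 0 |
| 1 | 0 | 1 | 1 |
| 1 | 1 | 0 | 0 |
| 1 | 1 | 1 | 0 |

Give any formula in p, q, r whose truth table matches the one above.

f(p, q, r) = (((not p and not q) and not r) or ((not p and not q) and r)) or ((p and not q) and r)

Collect the rows where f=1 — (0,0,0), (0,0,1), (1,0,1) — and write one minterm per row: ¬p·¬q·¬r, ¬p·¬q·r, p·¬q·r. Their union (logical OR) reproduces the table exactly.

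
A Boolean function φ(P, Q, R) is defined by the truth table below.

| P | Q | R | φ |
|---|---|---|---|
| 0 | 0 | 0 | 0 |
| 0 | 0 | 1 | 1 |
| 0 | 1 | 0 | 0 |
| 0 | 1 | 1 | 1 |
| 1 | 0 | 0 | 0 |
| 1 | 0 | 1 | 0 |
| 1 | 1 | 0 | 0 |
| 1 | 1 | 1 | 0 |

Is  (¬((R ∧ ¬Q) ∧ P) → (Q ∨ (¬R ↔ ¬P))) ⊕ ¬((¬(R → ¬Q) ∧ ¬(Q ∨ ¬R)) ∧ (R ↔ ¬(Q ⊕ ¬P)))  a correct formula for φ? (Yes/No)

Test each input against both φ and the formula:
  P=0, Q=0, R=0: formula gives 0, φ = 0 ✓
  P=0, Q=0, R=1: formula gives 1, φ = 1 ✓
  P=0, Q=1, R=0: formula gives 0, φ = 0 ✓
  P=0, Q=1, R=1: formula gives 0, but φ = 1 ✗
A single disagreement suffices: at (0,1,1) they differ, so the formula does not compute φ.

No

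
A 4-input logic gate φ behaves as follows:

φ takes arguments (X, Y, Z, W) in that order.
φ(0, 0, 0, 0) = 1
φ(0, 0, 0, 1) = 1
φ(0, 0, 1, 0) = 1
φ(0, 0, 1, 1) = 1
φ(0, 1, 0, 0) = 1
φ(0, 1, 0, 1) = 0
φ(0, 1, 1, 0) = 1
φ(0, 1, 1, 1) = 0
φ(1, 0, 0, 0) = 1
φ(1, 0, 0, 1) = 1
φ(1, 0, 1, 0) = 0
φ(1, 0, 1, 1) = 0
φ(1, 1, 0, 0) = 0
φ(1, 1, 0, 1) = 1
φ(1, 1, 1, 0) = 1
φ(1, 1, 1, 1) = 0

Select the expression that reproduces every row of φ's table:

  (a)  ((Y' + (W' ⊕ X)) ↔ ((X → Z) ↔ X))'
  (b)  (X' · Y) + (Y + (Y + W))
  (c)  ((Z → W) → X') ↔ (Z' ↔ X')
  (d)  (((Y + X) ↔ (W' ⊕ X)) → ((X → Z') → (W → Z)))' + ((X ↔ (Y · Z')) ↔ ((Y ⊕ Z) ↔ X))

a

(b) fails at (0,0,0,0): the formula yields 0, φ is 1.
(c) fails at (0,0,1,0): the formula yields 0, φ is 1.
(d) fails at (0,0,1,0): the formula yields 0, φ is 1.
Only (a) survives; checking it on all 16 rows confirms it matches φ.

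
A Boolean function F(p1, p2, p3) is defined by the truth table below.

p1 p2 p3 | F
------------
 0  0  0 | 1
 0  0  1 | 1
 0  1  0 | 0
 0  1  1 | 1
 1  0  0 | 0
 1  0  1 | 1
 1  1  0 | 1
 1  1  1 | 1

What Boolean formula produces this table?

F(p1, p2, p3) = (((p1' · p2) · p3') + ((p1 · p2') · p3'))'

F is 0 on only 2 rows — (0,1,0), (1,0,0). Writing each as a minterm (¬p1·p2·¬p3, p1·¬p2·¬p3) and OR-ing them characterizes exactly where F=0, so F is the negation of that disjunction.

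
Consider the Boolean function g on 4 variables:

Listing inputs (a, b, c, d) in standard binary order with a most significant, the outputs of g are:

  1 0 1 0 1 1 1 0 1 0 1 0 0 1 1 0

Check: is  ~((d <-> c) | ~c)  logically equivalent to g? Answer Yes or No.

No

Check the formula against g row by row:
  a=0, b=0, c=0, d=0: formula gives 0, but g = 1 ✗
Row (0,0,0,0) is a counterexample, so the formula is not equivalent to g.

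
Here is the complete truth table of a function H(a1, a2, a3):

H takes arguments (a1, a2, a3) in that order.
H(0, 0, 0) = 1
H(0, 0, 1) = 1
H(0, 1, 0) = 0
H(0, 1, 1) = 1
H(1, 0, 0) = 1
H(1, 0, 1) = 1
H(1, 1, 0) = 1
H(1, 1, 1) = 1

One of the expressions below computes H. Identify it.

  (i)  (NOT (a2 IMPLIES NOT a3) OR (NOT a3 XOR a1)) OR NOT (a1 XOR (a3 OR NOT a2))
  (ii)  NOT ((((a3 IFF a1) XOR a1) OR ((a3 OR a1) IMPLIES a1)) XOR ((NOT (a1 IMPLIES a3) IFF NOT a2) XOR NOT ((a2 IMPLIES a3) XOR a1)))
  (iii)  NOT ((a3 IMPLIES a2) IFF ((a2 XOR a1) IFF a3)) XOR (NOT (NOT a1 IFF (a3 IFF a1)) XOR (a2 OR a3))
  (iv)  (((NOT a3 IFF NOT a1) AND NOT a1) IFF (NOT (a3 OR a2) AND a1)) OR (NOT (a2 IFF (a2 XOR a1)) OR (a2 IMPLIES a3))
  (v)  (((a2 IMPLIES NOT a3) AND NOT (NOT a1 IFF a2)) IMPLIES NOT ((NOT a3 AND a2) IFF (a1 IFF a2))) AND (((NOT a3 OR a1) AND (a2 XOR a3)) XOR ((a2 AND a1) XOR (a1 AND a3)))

(i): at (0,0,1) it gives 0, but H = 1 — eliminated.
(ii): at (0,0,0) it gives 0, but H = 1 — eliminated.
(iii): at (0,0,0) it gives 0, but H = 1 — eliminated.
(v): at (0,0,0) it gives 0, but H = 1 — eliminated.
Only (iv) survives; checking it on all 8 rows confirms it matches H.

iv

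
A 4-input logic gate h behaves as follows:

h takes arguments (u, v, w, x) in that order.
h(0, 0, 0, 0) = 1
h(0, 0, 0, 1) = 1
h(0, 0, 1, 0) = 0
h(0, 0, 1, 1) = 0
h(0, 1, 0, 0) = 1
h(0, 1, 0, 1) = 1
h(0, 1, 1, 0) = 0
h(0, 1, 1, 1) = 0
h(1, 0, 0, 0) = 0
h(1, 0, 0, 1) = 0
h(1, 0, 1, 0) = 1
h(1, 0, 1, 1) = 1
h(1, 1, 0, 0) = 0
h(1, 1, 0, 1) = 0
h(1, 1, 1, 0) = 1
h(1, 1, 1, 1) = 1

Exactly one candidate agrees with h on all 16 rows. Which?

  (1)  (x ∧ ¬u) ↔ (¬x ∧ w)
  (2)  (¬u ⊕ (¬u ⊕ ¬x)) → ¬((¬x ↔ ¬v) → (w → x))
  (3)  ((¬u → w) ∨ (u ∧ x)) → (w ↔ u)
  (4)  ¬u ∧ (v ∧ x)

3

(1) fails at (0,0,0,1): the formula yields 0, h is 1.
(2) fails at (0,0,0,0): the formula yields 0, h is 1.
(4) fails at (0,0,0,0): the formula yields 0, h is 1.
Only (3) survives; checking it on all 16 rows confirms it matches h.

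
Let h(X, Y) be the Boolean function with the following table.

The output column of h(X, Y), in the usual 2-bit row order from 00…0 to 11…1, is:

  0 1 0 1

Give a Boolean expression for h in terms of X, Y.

The output simply equals Y.

h(X, Y) = Y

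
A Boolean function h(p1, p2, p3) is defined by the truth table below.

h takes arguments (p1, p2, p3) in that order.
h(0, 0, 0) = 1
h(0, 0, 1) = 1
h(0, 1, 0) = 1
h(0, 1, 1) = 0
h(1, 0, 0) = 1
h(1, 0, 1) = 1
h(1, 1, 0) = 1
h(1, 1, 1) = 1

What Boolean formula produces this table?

h(p1, p2, p3) = ¬((¬p1 ∧ p2) ∧ p3)

h is 0 on exactly one input, (0,1,1), whose minterm is ¬p1·p2·p3. So h is the negation of that single conjunction.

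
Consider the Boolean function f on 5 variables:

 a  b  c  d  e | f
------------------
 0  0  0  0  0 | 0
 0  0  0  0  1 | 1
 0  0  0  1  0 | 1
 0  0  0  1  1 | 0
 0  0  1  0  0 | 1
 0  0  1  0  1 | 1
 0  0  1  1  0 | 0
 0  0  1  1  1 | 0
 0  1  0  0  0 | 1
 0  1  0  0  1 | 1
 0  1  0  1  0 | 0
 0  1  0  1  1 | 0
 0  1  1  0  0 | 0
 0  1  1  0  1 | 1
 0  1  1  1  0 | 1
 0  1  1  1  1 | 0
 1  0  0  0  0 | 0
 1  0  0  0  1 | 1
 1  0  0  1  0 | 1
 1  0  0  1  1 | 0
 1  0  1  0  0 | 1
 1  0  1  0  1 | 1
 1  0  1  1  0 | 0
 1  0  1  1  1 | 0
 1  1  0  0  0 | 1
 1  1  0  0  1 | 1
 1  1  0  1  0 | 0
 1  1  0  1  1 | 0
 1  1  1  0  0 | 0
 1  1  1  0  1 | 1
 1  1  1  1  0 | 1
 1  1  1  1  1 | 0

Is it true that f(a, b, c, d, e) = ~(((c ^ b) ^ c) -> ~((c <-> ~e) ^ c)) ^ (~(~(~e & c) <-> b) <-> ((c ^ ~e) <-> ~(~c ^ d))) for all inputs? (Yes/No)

Yes

Test each input against both f and the formula:
  a=0, b=0, c=0, d=0, e=0: formula gives 0, f = 0 ✓
  a=0, b=0, c=0, d=0, e=1: formula gives 1, f = 1 ✓
  a=0, b=0, c=0, d=1, e=0: formula gives 1, f = 1 ✓
  a=0, b=0, c=0, d=1, e=1: formula gives 0, f = 0 ✓
  …and likewise for the remaining 28 rows.
All 32 rows match — the expression computes f exactly.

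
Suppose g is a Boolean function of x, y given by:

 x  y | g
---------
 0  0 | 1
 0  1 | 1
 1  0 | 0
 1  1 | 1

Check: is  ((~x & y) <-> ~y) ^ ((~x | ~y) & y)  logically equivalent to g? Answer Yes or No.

No

Test each input against both g and the formula:
  x=0, y=0: formula gives 0, but g = 1 ✗
Row (0,0) is a counterexample, so the formula is not equivalent to g.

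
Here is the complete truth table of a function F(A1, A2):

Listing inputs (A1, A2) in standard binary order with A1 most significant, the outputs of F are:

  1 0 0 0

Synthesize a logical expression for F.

F(A1, A2) = NOT (A1 OR A2)

The output is 1 only when every input is 0 — NOR of all inputs.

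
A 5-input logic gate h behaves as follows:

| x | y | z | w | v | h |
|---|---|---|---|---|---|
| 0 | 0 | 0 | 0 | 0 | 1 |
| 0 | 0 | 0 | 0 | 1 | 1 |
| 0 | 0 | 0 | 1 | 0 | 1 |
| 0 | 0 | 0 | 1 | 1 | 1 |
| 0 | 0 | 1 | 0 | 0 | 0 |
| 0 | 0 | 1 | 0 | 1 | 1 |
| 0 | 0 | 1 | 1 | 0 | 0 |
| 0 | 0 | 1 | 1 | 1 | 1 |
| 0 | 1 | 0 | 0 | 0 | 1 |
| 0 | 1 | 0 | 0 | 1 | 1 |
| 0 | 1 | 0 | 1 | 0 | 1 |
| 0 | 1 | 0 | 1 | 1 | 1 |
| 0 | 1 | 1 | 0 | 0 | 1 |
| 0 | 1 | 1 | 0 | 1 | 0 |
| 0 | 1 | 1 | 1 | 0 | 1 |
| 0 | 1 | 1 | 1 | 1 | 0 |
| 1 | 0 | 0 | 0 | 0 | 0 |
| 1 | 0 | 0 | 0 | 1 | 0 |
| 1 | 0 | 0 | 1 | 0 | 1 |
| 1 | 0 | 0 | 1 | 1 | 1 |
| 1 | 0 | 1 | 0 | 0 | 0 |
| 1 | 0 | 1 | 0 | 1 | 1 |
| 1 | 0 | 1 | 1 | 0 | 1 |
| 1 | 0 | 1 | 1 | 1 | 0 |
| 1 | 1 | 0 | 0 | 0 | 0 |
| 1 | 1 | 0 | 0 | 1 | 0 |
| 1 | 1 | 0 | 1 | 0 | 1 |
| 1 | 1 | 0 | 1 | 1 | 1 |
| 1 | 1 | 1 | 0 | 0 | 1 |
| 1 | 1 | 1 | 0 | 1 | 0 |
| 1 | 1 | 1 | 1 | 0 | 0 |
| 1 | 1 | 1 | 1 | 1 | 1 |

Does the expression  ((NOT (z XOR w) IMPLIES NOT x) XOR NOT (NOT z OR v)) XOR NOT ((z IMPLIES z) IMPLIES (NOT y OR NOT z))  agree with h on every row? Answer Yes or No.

Yes

Check the formula against h row by row:
  x=0, y=0, z=0, w=0, v=0: formula gives 1, h = 1 ✓
  x=0, y=0, z=0, w=0, v=1: formula gives 1, h = 1 ✓
  x=0, y=0, z=0, w=1, v=0: formula gives 1, h = 1 ✓
  x=0, y=0, z=0, w=1, v=1: formula gives 1, h = 1 ✓
  …and likewise for the remaining 28 rows.
All 32 rows match — the expression computes h exactly.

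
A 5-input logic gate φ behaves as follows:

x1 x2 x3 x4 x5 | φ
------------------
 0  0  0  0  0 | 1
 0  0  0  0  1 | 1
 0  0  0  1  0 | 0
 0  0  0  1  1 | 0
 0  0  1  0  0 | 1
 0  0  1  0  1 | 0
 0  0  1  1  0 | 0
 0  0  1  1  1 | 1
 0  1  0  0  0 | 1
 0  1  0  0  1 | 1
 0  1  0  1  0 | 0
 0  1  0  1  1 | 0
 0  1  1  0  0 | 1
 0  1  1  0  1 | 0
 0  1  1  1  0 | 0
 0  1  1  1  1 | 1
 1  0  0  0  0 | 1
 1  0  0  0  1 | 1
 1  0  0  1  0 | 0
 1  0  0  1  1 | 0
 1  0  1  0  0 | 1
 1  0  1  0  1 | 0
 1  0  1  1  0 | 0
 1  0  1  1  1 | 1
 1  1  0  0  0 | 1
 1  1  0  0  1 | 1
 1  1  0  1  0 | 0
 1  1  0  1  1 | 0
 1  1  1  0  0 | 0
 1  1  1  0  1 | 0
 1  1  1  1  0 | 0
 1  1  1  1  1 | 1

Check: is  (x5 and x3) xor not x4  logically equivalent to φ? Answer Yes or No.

No

Test each input against both φ and the formula:
  x1=0, x2=0, x3=0, x4=0, x5=0: formula gives 1, φ = 1 ✓
  x1=0, x2=0, x3=0, x4=0, x5=1: formula gives 1, φ = 1 ✓
  x1=0, x2=0, x3=0, x4=1, x5=0: formula gives 0, φ = 0 ✓
  x1=0, x2=0, x3=0, x4=1, x5=1: formula gives 0, φ = 0 ✓
  …
  x1=1, x2=1, x3=1, x4=0, x5=0: formula gives 1, but φ = 0 ✗
Since they disagree at (1,1,1,0,0), the expression is not a correct formula for φ.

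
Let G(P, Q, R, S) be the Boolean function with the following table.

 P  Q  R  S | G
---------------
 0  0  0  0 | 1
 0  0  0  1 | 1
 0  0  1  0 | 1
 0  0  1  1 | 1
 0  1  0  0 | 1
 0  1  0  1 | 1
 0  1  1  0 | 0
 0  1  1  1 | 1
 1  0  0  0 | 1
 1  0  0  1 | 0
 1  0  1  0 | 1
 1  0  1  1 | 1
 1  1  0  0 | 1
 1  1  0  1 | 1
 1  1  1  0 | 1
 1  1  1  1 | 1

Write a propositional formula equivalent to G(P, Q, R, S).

The 0-rows are (0,1,1,0), (1,0,0,1). Take each as a conjunction (¬P·Q·R·¬S, P·¬Q·¬R·S), form their disjunction, and complement — that gives a formula that is 1 everywhere G is.

G(P, Q, R, S) = ¬((((¬P ∧ Q) ∧ R) ∧ ¬S) ∨ (((P ∧ ¬Q) ∧ ¬R) ∧ S))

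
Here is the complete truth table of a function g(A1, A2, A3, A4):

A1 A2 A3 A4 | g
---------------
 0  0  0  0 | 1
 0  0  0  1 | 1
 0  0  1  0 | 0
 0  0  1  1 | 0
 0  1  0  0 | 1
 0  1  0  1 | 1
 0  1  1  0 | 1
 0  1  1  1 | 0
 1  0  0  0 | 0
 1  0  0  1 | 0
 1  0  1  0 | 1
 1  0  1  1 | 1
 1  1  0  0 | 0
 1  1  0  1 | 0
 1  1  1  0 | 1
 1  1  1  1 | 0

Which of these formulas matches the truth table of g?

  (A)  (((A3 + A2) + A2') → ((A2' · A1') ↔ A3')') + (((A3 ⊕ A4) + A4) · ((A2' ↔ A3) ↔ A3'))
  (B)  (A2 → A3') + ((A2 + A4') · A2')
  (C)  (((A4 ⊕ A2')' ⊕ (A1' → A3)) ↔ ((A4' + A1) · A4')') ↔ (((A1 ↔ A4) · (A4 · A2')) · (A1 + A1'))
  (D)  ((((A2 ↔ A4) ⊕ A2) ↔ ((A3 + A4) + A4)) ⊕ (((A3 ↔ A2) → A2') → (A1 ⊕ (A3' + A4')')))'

D

(A): at (0,0,0,0) it gives 0, but g = 1 — eliminated.
(B): at (0,0,1,0) it gives 1, but g = 0 — eliminated.
(C): at (0,0,0,0) it gives 0, but g = 1 — eliminated.
Only (D) survives; checking it on all 16 rows confirms it matches g.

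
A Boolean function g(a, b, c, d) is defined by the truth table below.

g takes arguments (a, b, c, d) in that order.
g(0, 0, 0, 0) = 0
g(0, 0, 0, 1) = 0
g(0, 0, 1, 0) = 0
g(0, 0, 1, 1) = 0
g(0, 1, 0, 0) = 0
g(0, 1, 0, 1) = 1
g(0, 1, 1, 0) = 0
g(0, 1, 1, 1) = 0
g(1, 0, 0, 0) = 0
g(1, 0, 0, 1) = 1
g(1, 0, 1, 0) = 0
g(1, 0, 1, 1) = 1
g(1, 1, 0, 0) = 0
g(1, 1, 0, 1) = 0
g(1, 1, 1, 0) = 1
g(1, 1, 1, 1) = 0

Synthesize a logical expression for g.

Collect the rows where g=1 — (0,1,0,1), (1,0,0,1), (1,0,1,1), (1,1,1,0) — and write one minterm per row: ¬a·b·¬c·d, a·¬b·¬c·d, a·¬b·c·d, a·b·c·¬d. Their union (logical OR) reproduces the table exactly.

g(a, b, c, d) = (((((NOT a AND b) AND NOT c) AND d) OR (((a AND NOT b) AND NOT c) AND d)) OR (((a AND NOT b) AND c) AND d)) OR (((a AND b) AND c) AND NOT d)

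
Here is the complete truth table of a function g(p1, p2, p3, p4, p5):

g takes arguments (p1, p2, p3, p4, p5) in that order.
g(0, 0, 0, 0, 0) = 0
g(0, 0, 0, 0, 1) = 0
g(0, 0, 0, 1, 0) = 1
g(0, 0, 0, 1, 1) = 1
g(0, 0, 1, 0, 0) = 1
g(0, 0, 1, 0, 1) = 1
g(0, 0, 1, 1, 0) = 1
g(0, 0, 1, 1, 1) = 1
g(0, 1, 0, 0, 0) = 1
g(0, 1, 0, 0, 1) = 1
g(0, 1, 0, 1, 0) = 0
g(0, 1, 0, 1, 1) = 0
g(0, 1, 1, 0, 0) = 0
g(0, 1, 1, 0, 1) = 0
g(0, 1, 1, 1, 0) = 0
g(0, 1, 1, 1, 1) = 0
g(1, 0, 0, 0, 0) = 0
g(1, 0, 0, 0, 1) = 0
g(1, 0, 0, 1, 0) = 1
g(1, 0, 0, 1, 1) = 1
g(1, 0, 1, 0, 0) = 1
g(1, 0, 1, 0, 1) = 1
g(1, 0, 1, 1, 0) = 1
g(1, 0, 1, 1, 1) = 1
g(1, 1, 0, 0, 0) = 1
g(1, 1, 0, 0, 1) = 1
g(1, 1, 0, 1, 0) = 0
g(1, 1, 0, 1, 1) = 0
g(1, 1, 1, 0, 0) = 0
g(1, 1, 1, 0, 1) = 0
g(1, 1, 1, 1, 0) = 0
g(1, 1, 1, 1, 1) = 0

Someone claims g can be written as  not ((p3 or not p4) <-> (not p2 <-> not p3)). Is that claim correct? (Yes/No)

Test each input against both g and the formula:
  p1=0, p2=0, p3=0, p4=0, p5=0: formula gives 0, g = 0 ✓
  p1=0, p2=0, p3=0, p4=0, p5=1: formula gives 0, g = 0 ✓
  p1=0, p2=0, p3=0, p4=1, p5=0: formula gives 1, g = 1 ✓
  p1=0, p2=0, p3=0, p4=1, p5=1: formula gives 1, g = 1 ✓
  …and likewise for the remaining 28 rows.
Every row agrees, so the formula is equivalent.

Yes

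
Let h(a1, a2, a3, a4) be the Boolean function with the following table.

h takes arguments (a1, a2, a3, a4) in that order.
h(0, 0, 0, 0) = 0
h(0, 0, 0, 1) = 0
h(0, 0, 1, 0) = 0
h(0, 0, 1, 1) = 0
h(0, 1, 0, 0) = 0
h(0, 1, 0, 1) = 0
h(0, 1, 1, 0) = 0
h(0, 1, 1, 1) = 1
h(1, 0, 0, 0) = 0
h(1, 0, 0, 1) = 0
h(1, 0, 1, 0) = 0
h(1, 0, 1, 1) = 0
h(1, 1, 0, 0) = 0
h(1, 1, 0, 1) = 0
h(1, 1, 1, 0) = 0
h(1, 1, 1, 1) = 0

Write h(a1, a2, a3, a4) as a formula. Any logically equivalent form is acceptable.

Only row (0,1,1,1) gives 1. That row's minterm ¬a1·a2·a3·a4 is h directly.

h(a1, a2, a3, a4) = ((not a1 and a2) and a3) and a4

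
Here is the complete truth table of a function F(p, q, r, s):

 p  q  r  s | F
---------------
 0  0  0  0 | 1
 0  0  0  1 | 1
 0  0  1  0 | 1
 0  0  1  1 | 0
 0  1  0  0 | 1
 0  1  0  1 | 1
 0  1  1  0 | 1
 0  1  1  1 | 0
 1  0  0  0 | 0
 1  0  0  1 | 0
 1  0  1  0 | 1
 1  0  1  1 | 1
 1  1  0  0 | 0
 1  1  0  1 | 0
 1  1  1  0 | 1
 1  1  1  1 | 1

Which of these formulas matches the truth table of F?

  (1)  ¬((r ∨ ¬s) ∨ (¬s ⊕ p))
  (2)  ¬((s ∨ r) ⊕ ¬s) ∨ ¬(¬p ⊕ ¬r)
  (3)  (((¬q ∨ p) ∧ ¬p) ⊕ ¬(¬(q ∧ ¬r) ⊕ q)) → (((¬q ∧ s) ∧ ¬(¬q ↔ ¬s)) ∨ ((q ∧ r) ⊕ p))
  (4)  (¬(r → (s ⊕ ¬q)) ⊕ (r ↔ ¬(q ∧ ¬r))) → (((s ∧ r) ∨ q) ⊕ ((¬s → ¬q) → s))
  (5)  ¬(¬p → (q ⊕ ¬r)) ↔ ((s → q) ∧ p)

2

(1) disagrees with F on (0,0,0,0) (formula → 0, table → 1); rule it out.
(3) disagrees with F on (0,0,0,0) (formula → 0, table → 1); rule it out.
(4) disagrees with F on (0,0,1,0) (formula → 0, table → 1); rule it out.
(5) disagrees with F on (0,0,1,0) (formula → 0, table → 1); rule it out.
(2) is the remaining candidate, and it agrees with F on all 16 inputs.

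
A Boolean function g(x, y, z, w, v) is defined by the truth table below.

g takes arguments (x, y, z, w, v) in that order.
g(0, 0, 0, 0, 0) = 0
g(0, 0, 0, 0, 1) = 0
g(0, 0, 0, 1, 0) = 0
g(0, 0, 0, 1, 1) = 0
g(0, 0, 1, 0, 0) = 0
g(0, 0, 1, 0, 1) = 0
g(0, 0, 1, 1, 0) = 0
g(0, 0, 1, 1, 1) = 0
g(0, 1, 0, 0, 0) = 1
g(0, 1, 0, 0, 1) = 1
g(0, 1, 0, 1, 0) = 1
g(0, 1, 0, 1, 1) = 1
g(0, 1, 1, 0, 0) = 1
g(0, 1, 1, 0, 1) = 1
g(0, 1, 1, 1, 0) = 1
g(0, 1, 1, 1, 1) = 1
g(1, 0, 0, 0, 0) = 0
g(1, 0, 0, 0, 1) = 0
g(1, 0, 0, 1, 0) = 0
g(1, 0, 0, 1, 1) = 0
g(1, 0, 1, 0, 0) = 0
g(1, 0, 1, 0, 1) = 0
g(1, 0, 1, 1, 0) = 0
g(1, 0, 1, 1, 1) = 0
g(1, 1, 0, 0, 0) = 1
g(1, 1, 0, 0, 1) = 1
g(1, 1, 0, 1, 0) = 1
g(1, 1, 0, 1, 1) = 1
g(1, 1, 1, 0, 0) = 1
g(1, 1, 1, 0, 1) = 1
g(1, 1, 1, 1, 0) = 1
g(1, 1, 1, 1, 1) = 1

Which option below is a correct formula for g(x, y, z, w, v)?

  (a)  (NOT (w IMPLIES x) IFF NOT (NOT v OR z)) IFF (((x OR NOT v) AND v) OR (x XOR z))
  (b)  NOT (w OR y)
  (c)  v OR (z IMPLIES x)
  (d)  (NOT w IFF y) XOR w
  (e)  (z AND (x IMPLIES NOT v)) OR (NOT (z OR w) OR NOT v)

(a): at (0,0,0,0,1) it gives 1, but g = 0 — eliminated.
(b): at (0,0,0,0,0) it gives 1, but g = 0 — eliminated.
(c): at (0,0,0,0,0) it gives 1, but g = 0 — eliminated.
(e): at (0,0,0,0,0) it gives 1, but g = 0 — eliminated.
Only (d) survives; checking it on all 32 rows confirms it matches g.

d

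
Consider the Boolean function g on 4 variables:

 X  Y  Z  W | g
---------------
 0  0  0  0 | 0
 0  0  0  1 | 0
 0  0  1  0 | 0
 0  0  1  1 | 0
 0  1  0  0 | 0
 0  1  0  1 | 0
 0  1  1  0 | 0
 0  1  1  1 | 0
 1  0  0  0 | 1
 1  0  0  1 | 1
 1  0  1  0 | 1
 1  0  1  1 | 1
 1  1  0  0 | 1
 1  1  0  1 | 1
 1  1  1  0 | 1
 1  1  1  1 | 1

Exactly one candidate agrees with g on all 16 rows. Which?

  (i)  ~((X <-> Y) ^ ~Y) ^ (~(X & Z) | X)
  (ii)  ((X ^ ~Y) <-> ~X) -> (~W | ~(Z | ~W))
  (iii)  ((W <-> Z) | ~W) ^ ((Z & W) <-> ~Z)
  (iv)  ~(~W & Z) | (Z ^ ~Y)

i

(ii): at (0,0,0,0) it gives 1, but g = 0 — eliminated.
(iii): at (0,0,0,0) it gives 1, but g = 0 — eliminated.
(iv): at (0,0,0,0) it gives 1, but g = 0 — eliminated.
(i) is the remaining candidate, and it agrees with g on all 16 inputs.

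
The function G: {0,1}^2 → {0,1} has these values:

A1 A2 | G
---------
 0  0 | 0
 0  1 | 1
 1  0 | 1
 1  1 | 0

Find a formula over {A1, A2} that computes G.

The output is 1 exactly when an odd number of inputs are 1 — the 2-way XOR (parity).

G(A1, A2) = A1 ⊕ A2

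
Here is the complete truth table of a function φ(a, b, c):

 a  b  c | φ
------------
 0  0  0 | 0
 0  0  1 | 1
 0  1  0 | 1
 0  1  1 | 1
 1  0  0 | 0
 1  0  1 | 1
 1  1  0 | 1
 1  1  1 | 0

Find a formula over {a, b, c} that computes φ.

There are just 3 zero rows: (0,0,0), (1,0,0), (1,1,1). Their minterms are ¬a·¬b·¬c, a·¬b·¬c, a·b·c; the OR of those covers precisely the 0-outputs, and negating it yields φ.

φ(a, b, c) = not ((((not a and not b) and not c) or ((a and not b) and not c)) or ((a and b) and c))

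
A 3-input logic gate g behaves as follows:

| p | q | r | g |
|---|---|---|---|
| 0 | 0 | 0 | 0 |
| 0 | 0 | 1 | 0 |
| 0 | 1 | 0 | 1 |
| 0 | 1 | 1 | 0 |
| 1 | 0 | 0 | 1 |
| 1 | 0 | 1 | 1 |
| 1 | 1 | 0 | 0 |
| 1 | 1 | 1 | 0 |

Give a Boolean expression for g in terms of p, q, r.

g(p, q, r) = (((p' · q) · r') + ((p · q') · r')) + ((p · q') · r)

g=1 on 3 inputs: (0,1,0), (1,0,0), (1,0,1). Reading each as a conjunction of literals (¬p·q·¬r, p·¬q·¬r, p·¬q·r) and taking the OR gives the canonical DNF.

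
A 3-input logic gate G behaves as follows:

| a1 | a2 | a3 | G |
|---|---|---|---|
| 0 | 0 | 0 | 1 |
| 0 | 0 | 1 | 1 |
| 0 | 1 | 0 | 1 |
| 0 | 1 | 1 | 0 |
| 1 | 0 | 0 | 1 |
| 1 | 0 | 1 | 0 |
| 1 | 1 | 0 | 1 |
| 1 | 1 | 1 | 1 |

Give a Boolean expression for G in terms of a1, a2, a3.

G(a1, a2, a3) = (((a1' · a2) · a3) + ((a1 · a2') · a3))'

The 0-rows are (0,1,1), (1,0,1). Take each as a conjunction (¬a1·a2·a3, a1·¬a2·a3), form their disjunction, and complement — that gives a formula that is 1 everywhere G is.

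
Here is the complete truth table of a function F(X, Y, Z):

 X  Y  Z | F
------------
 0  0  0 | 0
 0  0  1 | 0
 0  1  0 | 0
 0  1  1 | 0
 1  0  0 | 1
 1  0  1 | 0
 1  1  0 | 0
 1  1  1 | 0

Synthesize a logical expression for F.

Only row (1,0,0) gives 1. That row's minterm X·¬Y·¬Z is F directly.

F(X, Y, Z) = (X ∧ ¬Y) ∧ ¬Z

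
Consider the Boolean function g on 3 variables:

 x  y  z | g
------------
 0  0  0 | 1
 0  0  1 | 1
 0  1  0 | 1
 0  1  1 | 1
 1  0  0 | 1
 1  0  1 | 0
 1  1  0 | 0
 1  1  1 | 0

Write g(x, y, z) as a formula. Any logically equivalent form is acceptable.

g is 0 on only 3 rows — (1,0,1), (1,1,0), (1,1,1). Writing each as a minterm (x·¬y·z, x·y·¬z, x·y·z) and OR-ing them characterizes exactly where g=0, so g is the negation of that disjunction.

g(x, y, z) = ~((((x & ~y) & z) | ((x & y) & ~z)) | ((x & y) & z))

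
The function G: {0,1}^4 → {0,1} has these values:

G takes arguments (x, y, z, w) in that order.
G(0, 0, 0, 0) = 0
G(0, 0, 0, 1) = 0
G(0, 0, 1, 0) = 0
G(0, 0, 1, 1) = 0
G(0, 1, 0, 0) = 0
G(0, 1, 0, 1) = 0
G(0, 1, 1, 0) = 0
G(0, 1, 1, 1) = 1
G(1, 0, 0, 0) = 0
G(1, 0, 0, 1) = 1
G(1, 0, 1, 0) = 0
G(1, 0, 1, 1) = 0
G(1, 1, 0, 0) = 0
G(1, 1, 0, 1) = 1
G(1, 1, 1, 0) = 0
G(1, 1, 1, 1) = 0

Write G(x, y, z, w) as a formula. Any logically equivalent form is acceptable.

G(x, y, z, w) = ((((NOT x AND y) AND z) AND w) OR (((x AND NOT y) AND NOT z) AND w)) OR (((x AND y) AND NOT z) AND w)

Collect the rows where G=1 — (0,1,1,1), (1,0,0,1), (1,1,0,1) — and write one minterm per row: ¬x·y·z·w, x·¬y·¬z·w, x·y·¬z·w. Their union (logical OR) reproduces the table exactly.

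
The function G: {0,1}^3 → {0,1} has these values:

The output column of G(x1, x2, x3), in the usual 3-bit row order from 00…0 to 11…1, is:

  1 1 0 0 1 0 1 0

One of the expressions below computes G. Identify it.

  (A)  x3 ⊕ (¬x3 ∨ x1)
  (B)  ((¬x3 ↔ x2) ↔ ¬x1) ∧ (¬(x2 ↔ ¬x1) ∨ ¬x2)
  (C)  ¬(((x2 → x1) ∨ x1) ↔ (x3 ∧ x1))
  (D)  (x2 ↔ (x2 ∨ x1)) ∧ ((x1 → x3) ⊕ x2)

C

(A): at (0,1,0) it gives 1, but G = 0 — eliminated.
(B): at (0,0,0) it gives 0, but G = 1 — eliminated.
(D): at (1,0,0) it gives 0, but G = 1 — eliminated.
(C) is the remaining candidate, and it agrees with G on all 8 inputs.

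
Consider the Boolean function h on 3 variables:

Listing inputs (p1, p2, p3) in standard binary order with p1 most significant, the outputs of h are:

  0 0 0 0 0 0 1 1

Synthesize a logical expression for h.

The 1-rows are (1,1,0), (1,1,1). Each contributes one minterm — p1·p2·¬p3; p1·p2·p3 — and their disjunction is a sum-of-products form of h.

h(p1, p2, p3) = ((p1 AND p2) AND NOT p3) OR ((p1 AND p2) AND p3)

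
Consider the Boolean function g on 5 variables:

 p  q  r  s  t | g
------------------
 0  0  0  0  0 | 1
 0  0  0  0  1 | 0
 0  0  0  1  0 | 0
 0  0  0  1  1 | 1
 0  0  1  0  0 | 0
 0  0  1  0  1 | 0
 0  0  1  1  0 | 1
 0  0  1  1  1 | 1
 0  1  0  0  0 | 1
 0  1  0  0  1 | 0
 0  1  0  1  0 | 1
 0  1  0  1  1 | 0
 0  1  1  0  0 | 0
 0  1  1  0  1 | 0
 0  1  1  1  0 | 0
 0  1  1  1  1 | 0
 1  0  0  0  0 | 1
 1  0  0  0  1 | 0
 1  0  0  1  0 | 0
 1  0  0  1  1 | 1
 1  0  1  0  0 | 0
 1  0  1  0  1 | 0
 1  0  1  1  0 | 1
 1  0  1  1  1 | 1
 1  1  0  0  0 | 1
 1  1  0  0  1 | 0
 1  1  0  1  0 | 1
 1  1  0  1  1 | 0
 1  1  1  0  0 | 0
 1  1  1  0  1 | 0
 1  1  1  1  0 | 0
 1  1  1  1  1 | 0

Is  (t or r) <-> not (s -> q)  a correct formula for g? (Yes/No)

Check the formula against g row by row:
  p=0, q=0, r=0, s=0, t=0: formula gives 1, g = 1 ✓
  p=0, q=0, r=0, s=0, t=1: formula gives 0, g = 0 ✓
  p=0, q=0, r=0, s=1, t=0: formula gives 0, g = 0 ✓
  p=0, q=0, r=0, s=1, t=1: formula gives 1, g = 1 ✓
  … (the remaining 28 rows also agree.)
All 32 rows match — the expression computes g exactly.

Yes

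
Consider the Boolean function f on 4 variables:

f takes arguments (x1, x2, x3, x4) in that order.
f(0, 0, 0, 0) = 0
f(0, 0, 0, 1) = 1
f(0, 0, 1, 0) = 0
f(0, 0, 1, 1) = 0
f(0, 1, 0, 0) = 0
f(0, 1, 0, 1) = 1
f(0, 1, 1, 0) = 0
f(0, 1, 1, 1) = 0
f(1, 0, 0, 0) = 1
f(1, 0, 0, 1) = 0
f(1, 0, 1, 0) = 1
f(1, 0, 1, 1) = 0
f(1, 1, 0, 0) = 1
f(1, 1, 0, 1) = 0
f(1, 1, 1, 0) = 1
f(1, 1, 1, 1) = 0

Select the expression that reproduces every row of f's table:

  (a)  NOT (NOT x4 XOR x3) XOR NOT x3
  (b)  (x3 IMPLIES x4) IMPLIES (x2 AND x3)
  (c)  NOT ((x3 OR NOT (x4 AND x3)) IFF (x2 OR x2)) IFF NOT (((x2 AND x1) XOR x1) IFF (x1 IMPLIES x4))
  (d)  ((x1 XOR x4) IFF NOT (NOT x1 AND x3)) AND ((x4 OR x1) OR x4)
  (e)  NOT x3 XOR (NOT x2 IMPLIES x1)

d

(a): at (0,0,0,0) it gives 1, but f = 0 — eliminated.
(b): at (0,0,0,1) it gives 0, but f = 1 — eliminated.
(c): at (0,0,0,0) it gives 1, but f = 0 — eliminated.
(e): at (0,0,0,0) it gives 1, but f = 0 — eliminated.
Only (d) survives; checking it on all 16 rows confirms it matches f.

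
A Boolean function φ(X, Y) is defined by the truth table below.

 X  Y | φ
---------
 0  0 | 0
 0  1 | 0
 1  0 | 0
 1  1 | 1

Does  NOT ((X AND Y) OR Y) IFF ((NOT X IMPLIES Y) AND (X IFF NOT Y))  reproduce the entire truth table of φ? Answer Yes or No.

No

Check the formula against φ row by row:
  X=0, Y=0: formula gives 0, φ = 0 ✓
  X=0, Y=1: formula gives 0, φ = 0 ✓
  X=1, Y=0: formula gives 1, but φ = 0 ✗
Row (1,0) is a counterexample, so the formula is not equivalent to φ.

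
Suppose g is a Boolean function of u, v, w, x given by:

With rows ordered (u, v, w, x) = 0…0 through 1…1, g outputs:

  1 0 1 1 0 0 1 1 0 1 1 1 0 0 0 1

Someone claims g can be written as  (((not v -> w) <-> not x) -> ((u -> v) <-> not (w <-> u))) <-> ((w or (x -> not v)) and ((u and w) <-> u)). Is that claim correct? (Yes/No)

Yes

Evaluate (((not v -> w) <-> not x) -> ((u -> v) <-> not (w <-> u))) <-> ((w or (x -> not v)) and ((u and w) <-> u)) on each row and compare to g:
  u=0, v=0, w=0, x=0: formula gives 1, g = 1 ✓
  u=0, v=0, w=0, x=1: formula gives 0, g = 0 ✓
  u=0, v=0, w=1, x=0: formula gives 1, g = 1 ✓
  u=0, v=0, w=1, x=1: formula gives 1, g = 1 ✓
  …and likewise for the remaining 12 rows.
No disagreement on any input; they are logically equivalent.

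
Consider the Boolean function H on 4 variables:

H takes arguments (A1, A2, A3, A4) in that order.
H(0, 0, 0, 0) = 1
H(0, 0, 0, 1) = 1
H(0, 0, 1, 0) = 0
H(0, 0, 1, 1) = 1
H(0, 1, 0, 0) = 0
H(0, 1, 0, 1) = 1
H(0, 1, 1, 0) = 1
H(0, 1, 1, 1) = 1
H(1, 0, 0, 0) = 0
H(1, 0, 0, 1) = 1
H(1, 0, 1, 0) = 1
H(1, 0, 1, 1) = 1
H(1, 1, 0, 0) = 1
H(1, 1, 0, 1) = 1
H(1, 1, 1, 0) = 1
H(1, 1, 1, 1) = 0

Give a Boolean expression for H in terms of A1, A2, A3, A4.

The 0-rows are (0,0,1,0), (0,1,0,0), (1,0,0,0), (1,1,1,1). Take each as a conjunction (¬A1·¬A2·A3·¬A4, ¬A1·A2·¬A3·¬A4, A1·¬A2·¬A3·¬A4, A1·A2·A3·A4), form their disjunction, and complement — that gives a formula that is 1 everywhere H is.

H(A1, A2, A3, A4) = ~((((((~A1 & ~A2) & A3) & ~A4) | (((~A1 & A2) & ~A3) & ~A4)) | (((A1 & ~A2) & ~A3) & ~A4)) | (((A1 & A2) & A3) & A4))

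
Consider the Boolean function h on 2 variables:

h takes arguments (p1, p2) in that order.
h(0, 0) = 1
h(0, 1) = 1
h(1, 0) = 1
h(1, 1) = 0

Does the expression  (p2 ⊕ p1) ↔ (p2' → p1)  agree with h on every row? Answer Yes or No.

Yes

Test each input against both h and the formula:
  p1=0, p2=0: formula gives 1, h = 1 ✓
  p1=0, p2=1: formula gives 1, h = 1 ✓
  p1=1, p2=0: formula gives 1, h = 1 ✓
  p1=1, p2=1: formula gives 0, h = 0 ✓
No disagreement on any input; they are logically equivalent.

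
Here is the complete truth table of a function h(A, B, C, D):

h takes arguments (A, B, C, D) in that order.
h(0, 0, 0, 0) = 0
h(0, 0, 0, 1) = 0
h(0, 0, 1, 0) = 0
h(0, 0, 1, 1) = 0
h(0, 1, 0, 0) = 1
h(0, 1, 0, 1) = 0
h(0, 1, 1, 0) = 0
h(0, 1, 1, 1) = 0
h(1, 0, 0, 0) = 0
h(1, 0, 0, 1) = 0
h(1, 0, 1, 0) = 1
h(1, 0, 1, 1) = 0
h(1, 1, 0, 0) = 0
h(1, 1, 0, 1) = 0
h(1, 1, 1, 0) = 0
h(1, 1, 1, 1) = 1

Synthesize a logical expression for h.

Collect the rows where h=1 — (0,1,0,0), (1,0,1,0), (1,1,1,1) — and write one minterm per row: ¬A·B·¬C·¬D, A·¬B·C·¬D, A·B·C·D. Their union (logical OR) reproduces the table exactly.

h(A, B, C, D) = ((((A' · B) · C') · D') + (((A · B') · C) · D')) + (((A · B) · C) · D)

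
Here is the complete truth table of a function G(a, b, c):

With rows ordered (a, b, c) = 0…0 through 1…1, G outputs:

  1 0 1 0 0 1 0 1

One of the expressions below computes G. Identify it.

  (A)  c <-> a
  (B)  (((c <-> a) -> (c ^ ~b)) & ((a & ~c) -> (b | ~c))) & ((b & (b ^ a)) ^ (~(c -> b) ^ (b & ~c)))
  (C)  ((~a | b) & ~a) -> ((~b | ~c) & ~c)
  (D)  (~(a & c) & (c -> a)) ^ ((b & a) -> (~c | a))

A

(B) fails at (0,0,0): the formula yields 0, G is 1.
(C) fails at (1,0,0): the formula yields 1, G is 0.
(D) fails at (0,0,0): the formula yields 0, G is 1.
(A) is the remaining candidate, and it agrees with G on all 8 inputs.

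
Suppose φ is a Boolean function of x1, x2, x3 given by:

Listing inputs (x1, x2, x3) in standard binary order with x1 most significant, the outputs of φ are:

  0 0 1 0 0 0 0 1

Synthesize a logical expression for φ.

The 1-rows are (0,1,0), (1,1,1). Each contributes one minterm — ¬x1·x2·¬x3; x1·x2·x3 — and their disjunction is a sum-of-products form of φ.

φ(x1, x2, x3) = ((NOT x1 AND x2) AND NOT x3) OR ((x1 AND x2) AND x3)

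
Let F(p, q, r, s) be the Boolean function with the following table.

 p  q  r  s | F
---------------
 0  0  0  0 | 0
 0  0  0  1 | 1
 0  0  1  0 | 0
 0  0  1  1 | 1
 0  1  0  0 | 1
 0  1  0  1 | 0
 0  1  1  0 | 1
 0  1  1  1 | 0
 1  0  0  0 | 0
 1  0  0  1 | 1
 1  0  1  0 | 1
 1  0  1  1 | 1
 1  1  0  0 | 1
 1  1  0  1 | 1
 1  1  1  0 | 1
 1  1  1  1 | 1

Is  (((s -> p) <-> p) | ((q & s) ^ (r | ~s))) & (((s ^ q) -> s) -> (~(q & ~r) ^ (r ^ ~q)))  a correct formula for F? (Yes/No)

No

Evaluate (((s -> p) <-> p) | ((q & s) ^ (r | ~s))) & (((s ^ q) -> s) -> (~(q & ~r) ^ (r ^ ~q))) on each row and compare to F:
  p=0, q=0, r=0, s=0: formula gives 0, F = 0 ✓
  p=0, q=0, r=0, s=1: formula gives 0, but F = 1 ✗
Row (0,0,0,1) is a counterexample, so the formula is not equivalent to F.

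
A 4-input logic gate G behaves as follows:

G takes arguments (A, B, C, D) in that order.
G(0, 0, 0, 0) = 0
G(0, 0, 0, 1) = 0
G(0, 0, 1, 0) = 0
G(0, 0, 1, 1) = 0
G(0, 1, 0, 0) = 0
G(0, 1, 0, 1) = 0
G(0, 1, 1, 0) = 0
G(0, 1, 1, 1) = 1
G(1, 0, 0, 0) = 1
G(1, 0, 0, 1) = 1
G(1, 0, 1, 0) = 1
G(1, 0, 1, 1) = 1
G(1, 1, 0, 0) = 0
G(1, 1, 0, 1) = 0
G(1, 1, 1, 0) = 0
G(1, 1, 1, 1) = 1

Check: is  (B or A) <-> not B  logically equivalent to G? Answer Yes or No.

No

Test each input against both G and the formula:
  A=0, B=0, C=0, D=0: formula gives 0, G = 0 ✓
  A=0, B=0, C=0, D=1: formula gives 0, G = 0 ✓
  A=0, B=0, C=1, D=0: formula gives 0, G = 0 ✓
  A=0, B=0, C=1, D=1: formula gives 0, G = 0 ✓
  …
  A=0, B=1, C=1, D=1: formula gives 0, but G = 1 ✗
Since they disagree at (0,1,1,1), the expression is not a correct formula for G.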